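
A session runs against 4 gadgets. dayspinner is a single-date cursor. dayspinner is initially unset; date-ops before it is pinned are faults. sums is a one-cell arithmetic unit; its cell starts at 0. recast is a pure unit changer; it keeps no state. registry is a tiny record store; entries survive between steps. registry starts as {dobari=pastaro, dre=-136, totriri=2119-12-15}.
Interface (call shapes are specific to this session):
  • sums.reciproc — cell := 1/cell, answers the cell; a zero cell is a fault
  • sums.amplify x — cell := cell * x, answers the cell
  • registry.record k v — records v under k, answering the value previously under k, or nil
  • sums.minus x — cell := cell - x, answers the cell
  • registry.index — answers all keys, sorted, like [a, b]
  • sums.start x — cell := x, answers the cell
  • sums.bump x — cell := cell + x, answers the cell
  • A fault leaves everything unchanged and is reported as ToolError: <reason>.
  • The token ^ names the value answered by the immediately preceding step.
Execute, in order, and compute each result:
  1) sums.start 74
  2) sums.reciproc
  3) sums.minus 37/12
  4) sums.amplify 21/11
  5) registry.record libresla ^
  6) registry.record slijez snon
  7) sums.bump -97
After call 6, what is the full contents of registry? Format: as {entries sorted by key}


-> sums.start(x=74)
<- 74
-> sums.reciproc()
<- 1/74
-> sums.minus(x=37/12)
<- -1363/444
-> sums.amplify(x=21/11)
<- -9541/1628
-> registry.record(k=libresla, v=^)
<- nil
-> registry.record(k=slijez, v=snon)
<- nil
-> sums.bump(x=-97)
<- -167457/1628

Answer: {dobari=pastaro, dre=-136, libresla=-9541/1628, slijez=snon, totriri=2119-12-15}


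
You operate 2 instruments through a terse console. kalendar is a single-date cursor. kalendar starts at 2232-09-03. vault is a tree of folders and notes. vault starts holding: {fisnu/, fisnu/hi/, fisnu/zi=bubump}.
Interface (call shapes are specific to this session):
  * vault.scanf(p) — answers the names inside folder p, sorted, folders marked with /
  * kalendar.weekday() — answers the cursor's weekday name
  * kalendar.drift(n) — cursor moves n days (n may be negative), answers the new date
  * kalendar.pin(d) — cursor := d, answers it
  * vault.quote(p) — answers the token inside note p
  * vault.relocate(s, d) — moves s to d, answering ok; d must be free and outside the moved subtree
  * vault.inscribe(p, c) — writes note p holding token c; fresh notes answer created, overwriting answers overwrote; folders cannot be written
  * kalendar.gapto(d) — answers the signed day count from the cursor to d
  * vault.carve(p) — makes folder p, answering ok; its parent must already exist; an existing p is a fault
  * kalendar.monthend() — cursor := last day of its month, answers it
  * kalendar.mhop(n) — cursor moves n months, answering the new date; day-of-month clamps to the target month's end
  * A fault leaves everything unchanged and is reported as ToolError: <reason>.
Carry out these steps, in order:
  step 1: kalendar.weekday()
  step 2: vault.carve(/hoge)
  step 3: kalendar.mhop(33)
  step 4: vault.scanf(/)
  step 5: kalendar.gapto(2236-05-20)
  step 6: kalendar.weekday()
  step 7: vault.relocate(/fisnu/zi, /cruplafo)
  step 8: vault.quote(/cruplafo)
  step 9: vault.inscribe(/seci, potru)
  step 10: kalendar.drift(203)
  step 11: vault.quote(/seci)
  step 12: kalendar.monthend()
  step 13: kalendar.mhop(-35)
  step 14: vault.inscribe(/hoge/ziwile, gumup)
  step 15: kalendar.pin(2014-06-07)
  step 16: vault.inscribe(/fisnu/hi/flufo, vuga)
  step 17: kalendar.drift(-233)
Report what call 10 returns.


Answer: 2235-12-23

Derivation:
>> kalendar.weekday()
<< Monday
>> vault.carve(p='/hoge')
<< ok
>> kalendar.mhop(n='33')
<< 2235-06-03
>> vault.scanf(p='/')
<< [fisnu/, hoge/]
>> kalendar.gapto(d='2236-05-20')
<< 352
>> kalendar.weekday()
<< Wednesday
>> vault.relocate(s='/fisnu/zi', d='/cruplafo')
<< ok
>> vault.quote(p='/cruplafo')
<< bubump
>> vault.inscribe(p='/seci', c='potru')
<< created
>> kalendar.drift(n='203')
<< 2235-12-23
>> vault.quote(p='/seci')
<< potru
>> kalendar.monthend()
<< 2235-12-31
>> kalendar.mhop(n='-35')
<< 2233-01-31
>> vault.inscribe(p='/hoge/ziwile', c='gumup')
<< created
>> kalendar.pin(d='2014-06-07')
<< 2014-06-07
>> vault.inscribe(p='/fisnu/hi/flufo', c='vuga')
<< created
>> kalendar.drift(n='-233')
<< 2013-10-17


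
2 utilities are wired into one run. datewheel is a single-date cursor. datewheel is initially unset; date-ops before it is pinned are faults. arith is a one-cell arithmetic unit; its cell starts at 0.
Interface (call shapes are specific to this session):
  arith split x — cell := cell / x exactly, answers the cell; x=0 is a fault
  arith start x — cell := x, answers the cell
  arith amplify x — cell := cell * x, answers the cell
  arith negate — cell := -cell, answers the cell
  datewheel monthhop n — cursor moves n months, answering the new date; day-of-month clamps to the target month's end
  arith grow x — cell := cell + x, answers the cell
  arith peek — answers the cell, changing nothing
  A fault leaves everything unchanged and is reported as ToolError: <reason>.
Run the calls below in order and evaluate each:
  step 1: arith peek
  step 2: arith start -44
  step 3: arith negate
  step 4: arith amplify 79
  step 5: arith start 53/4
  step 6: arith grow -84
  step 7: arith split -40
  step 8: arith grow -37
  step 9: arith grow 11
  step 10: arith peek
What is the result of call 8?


CALL arith peek[]
RET  0
CALL arith start[x='-44']
RET  -44
CALL arith negate[]
RET  44
CALL arith amplify[x='79']
RET  3476
CALL arith start[x='53/4']
RET  53/4
CALL arith grow[x='-84']
RET  -283/4
CALL arith split[x='-40']
RET  283/160
CALL arith grow[x='-37']
RET  -5637/160
CALL arith grow[x='11']
RET  -3877/160
CALL arith peek[]
RET  -3877/160

Answer: -5637/160


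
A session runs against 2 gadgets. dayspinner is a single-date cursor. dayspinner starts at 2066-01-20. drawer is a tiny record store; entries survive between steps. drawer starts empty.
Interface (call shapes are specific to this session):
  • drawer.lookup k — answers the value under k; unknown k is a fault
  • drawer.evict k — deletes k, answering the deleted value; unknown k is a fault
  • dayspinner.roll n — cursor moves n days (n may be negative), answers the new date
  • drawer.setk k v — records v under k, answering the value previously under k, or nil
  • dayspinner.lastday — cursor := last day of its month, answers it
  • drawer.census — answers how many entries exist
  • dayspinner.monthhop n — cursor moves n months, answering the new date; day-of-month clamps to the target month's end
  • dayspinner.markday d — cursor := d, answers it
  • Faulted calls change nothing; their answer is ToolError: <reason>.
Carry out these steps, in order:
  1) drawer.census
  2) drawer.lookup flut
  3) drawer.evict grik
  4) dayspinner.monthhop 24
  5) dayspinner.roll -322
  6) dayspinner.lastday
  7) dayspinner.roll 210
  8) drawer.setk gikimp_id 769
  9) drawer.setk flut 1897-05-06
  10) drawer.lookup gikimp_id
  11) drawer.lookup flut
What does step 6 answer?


Answer: 2067-03-31

Derivation:
I use drawer.census, which returns 0.
Using drawer.lookup on k='flut', yielding ToolError: no such key flut.
Now I run drawer.evict on k='grik', — result: ToolError: no such key grik.
Then dayspinner.monthhop on n='24', — result: 2068-01-20.
I invoke dayspinner.roll on n='-322', giving 2067-03-04.
Next I call dayspinner.lastday(), yielding 2067-03-31.
I use dayspinner.roll on n='210', and observe 2067-10-27.
Using drawer.setk on k='gikimp_id', v='769', → nil.
Then drawer.setk on k='flut', v='1897-05-06', which returns nil.
Now I run drawer.lookup on k='gikimp_id': 769.
Calling drawer.lookup on k='flut': 1897-05-06.


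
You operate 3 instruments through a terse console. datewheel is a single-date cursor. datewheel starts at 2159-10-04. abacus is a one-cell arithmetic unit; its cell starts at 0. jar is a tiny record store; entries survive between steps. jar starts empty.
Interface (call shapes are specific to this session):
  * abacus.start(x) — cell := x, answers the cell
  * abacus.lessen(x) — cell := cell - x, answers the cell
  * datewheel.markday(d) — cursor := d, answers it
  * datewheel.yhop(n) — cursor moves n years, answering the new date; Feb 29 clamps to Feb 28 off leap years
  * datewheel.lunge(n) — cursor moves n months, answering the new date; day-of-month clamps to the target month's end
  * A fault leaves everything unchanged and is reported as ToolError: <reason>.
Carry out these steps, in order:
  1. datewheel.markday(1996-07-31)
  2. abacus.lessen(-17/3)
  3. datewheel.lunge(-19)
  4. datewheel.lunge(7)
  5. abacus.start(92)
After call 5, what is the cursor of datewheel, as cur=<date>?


Answer: cur=1995-07-31

Derivation:
Invoking datewheel.markday with d=1996-07-31, — result: 1996-07-31.
Calling abacus.lessen with x=-17/3, and observe 17/3.
I invoke datewheel.lunge with n=-19, → 1994-12-31.
Using datewheel.lunge with n=7, yielding 1995-07-31.
I run abacus.start with x=92, → 92.


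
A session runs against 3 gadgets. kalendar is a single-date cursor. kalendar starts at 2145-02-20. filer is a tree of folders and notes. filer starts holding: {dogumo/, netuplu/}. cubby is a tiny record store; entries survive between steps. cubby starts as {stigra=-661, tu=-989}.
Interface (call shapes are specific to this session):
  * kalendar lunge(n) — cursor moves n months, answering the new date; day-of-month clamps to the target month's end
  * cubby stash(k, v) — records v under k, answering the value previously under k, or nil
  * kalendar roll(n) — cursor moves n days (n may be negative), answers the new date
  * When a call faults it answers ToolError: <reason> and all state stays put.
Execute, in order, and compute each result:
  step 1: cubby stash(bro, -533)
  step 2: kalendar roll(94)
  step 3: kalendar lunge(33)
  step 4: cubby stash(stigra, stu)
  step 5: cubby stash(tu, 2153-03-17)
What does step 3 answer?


-> cubby stash(k='bro', v='-533')
<- nil
-> kalendar roll(n='94')
<- 2145-05-25
-> kalendar lunge(n='33')
<- 2148-02-25
-> cubby stash(k='stigra', v='stu')
<- -661
-> cubby stash(k='tu', v='2153-03-17')
<- -989

Answer: 2148-02-25


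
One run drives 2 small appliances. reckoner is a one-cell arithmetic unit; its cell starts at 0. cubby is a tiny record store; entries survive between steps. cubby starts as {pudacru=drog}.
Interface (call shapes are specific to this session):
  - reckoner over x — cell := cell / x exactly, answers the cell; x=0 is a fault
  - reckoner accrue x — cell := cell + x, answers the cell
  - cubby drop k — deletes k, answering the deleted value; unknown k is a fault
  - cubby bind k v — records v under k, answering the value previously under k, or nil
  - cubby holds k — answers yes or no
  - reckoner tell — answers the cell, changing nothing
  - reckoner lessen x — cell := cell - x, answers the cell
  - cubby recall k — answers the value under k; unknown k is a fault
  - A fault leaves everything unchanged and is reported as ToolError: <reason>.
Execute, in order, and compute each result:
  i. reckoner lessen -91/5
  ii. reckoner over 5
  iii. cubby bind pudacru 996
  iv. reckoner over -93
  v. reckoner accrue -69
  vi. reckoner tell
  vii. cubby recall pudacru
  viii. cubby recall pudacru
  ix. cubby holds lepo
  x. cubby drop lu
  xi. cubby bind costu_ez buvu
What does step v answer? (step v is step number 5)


Answer: -160516/2325

Derivation:
# 1. reckoner lessen(x: -91/5) : 91/5
# 2. reckoner over(x: 5) : 91/25
# 3. cubby bind(k: pudacru, v: 996) : drog
# 4. reckoner over(x: -93) : -91/2325
# 5. reckoner accrue(x: -69) : -160516/2325
# 6. reckoner tell() : -160516/2325
# 7. cubby recall(k: pudacru) : 996
# 8. cubby recall(k: pudacru) : 996
# 9. cubby holds(k: lepo) : no
# 10. cubby drop(k: lu) : ToolError: no such key lu
# 11. cubby bind(k: costu_ez, v: buvu) : nil


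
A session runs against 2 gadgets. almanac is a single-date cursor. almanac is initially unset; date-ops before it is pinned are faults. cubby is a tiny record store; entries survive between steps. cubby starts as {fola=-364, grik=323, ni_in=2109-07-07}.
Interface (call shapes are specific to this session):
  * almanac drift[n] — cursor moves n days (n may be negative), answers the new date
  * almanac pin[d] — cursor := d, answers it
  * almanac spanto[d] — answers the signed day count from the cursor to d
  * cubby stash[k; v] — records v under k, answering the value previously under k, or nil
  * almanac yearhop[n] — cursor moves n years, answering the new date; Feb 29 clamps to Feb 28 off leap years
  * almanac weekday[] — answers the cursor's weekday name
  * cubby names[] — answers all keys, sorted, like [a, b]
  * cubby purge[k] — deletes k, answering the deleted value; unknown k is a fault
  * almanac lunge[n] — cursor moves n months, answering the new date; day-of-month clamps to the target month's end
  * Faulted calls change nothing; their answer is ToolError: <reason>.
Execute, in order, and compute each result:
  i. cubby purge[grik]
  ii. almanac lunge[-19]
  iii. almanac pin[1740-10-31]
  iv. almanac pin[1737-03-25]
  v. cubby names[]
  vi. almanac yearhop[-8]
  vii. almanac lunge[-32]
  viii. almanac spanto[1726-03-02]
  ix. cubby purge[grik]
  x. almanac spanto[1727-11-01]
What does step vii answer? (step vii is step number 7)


-- cubby purge(grik) : 323
-- almanac lunge(-19) : ToolError: no date set
-- almanac pin(1740-10-31) : 1740-10-31
-- almanac pin(1737-03-25) : 1737-03-25
-- cubby names() : [fola, ni_in]
-- almanac yearhop(-8) : 1729-03-25
-- almanac lunge(-32) : 1726-07-25
-- almanac spanto(1726-03-02) : -145
-- cubby purge(grik) : ToolError: no such key grik
-- almanac spanto(1727-11-01) : 464

Answer: 1726-07-25


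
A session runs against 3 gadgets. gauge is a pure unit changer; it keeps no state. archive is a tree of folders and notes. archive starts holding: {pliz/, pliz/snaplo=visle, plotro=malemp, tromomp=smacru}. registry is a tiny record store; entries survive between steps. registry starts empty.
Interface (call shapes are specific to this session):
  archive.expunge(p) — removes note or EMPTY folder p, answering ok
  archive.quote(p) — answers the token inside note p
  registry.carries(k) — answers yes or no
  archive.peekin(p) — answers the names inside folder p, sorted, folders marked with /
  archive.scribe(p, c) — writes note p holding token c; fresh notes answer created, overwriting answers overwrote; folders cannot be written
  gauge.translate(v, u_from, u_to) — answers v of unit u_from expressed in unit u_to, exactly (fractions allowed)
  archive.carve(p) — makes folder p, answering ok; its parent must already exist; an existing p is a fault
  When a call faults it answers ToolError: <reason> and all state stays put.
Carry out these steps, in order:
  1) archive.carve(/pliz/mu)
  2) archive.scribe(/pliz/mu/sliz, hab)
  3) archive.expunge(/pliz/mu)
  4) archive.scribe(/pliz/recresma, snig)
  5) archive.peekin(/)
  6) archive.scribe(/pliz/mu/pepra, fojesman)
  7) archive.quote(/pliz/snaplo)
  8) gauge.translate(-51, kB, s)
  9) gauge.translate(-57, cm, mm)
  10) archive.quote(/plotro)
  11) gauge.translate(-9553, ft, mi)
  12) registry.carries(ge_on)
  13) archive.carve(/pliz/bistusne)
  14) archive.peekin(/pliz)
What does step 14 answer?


Do: archive.carve[p→/pliz/mu]
See: ok
Do: archive.scribe[p→/pliz/mu/sliz; c→hab]
See: created
Do: archive.expunge[p→/pliz/mu]
See: ToolError: not empty
Do: archive.scribe[p→/pliz/recresma; c→snig]
See: created
Do: archive.peekin[p→/]
See: [pliz/, plotro, tromomp]
Do: archive.scribe[p→/pliz/mu/pepra; c→fojesman]
See: created
Do: archive.quote[p→/pliz/snaplo]
See: visle
Do: gauge.translate[v→-51; u_from→kB; u_to→s]
See: ToolError: incompatible units
Do: gauge.translate[v→-57; u_from→cm; u_to→mm]
See: -570
Do: archive.quote[p→/plotro]
See: malemp
Do: gauge.translate[v→-9553; u_from→ft; u_to→mi]
See: -9553/5280
Do: registry.carries[k→ge_on]
See: no
Do: archive.carve[p→/pliz/bistusne]
See: ok
Do: archive.peekin[p→/pliz]
See: [bistusne/, mu/, recresma, snaplo]

Answer: [bistusne/, mu/, recresma, snaplo]


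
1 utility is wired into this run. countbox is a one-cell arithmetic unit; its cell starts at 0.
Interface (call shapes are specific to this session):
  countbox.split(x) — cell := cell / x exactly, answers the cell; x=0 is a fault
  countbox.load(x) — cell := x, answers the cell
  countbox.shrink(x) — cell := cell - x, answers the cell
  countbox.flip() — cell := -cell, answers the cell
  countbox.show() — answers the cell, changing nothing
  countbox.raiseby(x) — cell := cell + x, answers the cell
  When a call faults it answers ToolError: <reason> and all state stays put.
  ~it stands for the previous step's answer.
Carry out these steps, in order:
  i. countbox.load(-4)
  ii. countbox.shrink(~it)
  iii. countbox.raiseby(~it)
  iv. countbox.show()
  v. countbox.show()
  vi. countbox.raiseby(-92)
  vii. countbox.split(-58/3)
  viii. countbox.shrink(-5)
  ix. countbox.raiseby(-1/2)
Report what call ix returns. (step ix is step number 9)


Answer: 537/58

Derivation:
Act: countbox.load[x: -4]
Obs: -4
Act: countbox.shrink[x: ~it]
Obs: 0
Act: countbox.raiseby[x: ~it]
Obs: 0
Act: countbox.show[]
Obs: 0
Act: countbox.show[]
Obs: 0
Act: countbox.raiseby[x: -92]
Obs: -92
Act: countbox.split[x: -58/3]
Obs: 138/29
Act: countbox.shrink[x: -5]
Obs: 283/29
Act: countbox.raiseby[x: -1/2]
Obs: 537/58


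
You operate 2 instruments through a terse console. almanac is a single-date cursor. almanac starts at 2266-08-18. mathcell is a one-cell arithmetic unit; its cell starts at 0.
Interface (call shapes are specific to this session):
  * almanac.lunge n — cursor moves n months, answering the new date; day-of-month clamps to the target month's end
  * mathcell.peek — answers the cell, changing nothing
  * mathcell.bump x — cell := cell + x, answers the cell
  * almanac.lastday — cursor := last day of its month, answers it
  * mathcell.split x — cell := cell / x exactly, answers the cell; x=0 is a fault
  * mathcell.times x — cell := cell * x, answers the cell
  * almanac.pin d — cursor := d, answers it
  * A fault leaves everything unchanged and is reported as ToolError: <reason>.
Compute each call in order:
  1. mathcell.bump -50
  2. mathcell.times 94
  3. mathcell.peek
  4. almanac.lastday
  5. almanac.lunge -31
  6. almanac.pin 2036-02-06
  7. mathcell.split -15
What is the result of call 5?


% bump(x→-50) => -50
% times(x→94) => -4700
% peek() => -4700
% lastday() => 2266-08-31
% lunge(n→-31) => 2264-01-31
% pin(d→2036-02-06) => 2036-02-06
% split(x→-15) => 940/3

Answer: 2264-01-31


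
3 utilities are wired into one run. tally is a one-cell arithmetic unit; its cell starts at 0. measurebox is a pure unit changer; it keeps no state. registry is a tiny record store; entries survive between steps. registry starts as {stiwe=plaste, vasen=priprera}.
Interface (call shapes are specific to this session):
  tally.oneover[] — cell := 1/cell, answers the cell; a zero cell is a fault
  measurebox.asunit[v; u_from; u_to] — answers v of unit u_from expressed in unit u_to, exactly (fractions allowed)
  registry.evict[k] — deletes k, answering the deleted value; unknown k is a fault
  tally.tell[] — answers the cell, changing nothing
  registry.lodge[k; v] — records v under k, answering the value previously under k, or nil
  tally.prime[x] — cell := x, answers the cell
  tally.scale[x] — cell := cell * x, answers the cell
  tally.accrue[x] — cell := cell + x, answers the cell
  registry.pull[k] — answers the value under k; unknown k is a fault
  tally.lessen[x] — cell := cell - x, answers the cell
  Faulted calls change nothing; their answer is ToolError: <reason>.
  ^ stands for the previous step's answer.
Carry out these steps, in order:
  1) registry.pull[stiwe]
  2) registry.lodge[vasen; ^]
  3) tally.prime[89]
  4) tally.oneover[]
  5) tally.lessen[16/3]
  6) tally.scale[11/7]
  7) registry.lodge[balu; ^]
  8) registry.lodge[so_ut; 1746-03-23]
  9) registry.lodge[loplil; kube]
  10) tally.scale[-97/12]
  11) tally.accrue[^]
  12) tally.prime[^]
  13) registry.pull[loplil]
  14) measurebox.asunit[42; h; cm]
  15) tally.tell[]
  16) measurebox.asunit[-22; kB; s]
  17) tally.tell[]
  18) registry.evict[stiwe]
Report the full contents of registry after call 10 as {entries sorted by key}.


Answer: {balu=-2233/267, loplil=kube, so_ut=1746-03-23, stiwe=plaste, vasen=plaste}

Derivation:
Now I run pull with k='stiwe', and get plaste.
I use lodge with k='vasen', v='^', → priprera.
I use prime with x='89', and see 89.
I invoke oneover(), and observe 1/89.
Invoking lessen with x='16/3', and observe -1421/267.
Then scale with x='11/7', yielding -2233/267.
Then lodge with k='balu', v='^', and see nil.
I try lodge with k='so_ut', v='1746-03-23', and observe nil.
I use lodge with k='loplil', v='kube', → nil.
Next I call scale with x='-97/12', yielding 216601/3204.
Next I call accrue with x='^', — result: 216601/1602.
I use prime with x='^', giving 216601/1602.
I try pull with k='loplil', and get kube.
Using asunit with v='42', u_from='h', u_to='cm', — result: ToolError: incompatible units.
I run tell(), and observe 216601/1602.
I try asunit with v='-22', u_from='kB', u_to='s', giving ToolError: incompatible units.
I run tell, which returns 216601/1602.
I try evict with k='stiwe', giving plaste.


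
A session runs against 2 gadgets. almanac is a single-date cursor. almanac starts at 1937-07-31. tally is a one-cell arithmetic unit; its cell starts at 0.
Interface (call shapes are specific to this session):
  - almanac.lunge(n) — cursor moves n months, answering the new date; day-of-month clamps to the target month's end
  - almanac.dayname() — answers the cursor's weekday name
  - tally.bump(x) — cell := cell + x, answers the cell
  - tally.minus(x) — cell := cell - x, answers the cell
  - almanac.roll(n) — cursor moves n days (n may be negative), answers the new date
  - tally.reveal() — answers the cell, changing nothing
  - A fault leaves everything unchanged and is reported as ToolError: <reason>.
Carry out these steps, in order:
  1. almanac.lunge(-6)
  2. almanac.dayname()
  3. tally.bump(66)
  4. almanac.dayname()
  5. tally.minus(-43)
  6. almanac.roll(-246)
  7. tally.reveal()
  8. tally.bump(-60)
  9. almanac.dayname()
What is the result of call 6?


> lunge n: -6
  1937-01-31
> dayname
  Sunday
> bump x: 66
  66
> dayname
  Sunday
> minus x: -43
  109
> roll n: -246
  1936-05-30
> reveal
  109
> bump x: -60
  49
> dayname
  Saturday

Answer: 1936-05-30


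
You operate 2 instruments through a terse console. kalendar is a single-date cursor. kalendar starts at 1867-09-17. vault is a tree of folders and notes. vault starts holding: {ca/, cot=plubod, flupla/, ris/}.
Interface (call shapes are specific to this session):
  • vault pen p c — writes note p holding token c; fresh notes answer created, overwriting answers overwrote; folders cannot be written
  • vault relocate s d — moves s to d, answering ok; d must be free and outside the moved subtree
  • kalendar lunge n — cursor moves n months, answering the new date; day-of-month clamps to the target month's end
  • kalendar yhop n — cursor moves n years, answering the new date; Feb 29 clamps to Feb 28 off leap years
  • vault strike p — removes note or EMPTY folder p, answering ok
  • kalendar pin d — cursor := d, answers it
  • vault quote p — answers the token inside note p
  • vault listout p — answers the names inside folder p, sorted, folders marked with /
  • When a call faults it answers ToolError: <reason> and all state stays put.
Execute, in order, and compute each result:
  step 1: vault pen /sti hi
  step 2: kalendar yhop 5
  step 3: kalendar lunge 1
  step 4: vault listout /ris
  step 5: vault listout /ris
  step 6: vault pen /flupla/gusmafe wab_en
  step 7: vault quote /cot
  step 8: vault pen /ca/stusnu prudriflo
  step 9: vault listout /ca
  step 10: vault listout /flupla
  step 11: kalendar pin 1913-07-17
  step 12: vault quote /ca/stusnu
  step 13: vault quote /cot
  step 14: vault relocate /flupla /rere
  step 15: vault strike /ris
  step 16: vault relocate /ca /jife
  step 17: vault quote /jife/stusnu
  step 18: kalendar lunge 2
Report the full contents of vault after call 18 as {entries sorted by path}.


Answer: {cot=plubod, jife/, jife/stusnu=prudriflo, rere/, rere/gusmafe=wab_en, sti=hi}

Derivation:
! 1. vault pen(p=/sti, c=hi) => created
! 2. kalendar yhop(n=5) => 1872-09-17
! 3. kalendar lunge(n=1) => 1872-10-17
! 4. vault listout(p=/ris) => []
! 5. vault listout(p=/ris) => []
! 6. vault pen(p=/flupla/gusmafe, c=wab_en) => created
! 7. vault quote(p=/cot) => plubod
! 8. vault pen(p=/ca/stusnu, c=prudriflo) => created
! 9. vault listout(p=/ca) => [stusnu]
! 10. vault listout(p=/flupla) => [gusmafe]
! 11. kalendar pin(d=1913-07-17) => 1913-07-17
! 12. vault quote(p=/ca/stusnu) => prudriflo
! 13. vault quote(p=/cot) => plubod
! 14. vault relocate(s=/flupla, d=/rere) => ok
! 15. vault strike(p=/ris) => ok
! 16. vault relocate(s=/ca, d=/jife) => ok
! 17. vault quote(p=/jife/stusnu) => prudriflo
! 18. kalendar lunge(n=2) => 1913-09-17


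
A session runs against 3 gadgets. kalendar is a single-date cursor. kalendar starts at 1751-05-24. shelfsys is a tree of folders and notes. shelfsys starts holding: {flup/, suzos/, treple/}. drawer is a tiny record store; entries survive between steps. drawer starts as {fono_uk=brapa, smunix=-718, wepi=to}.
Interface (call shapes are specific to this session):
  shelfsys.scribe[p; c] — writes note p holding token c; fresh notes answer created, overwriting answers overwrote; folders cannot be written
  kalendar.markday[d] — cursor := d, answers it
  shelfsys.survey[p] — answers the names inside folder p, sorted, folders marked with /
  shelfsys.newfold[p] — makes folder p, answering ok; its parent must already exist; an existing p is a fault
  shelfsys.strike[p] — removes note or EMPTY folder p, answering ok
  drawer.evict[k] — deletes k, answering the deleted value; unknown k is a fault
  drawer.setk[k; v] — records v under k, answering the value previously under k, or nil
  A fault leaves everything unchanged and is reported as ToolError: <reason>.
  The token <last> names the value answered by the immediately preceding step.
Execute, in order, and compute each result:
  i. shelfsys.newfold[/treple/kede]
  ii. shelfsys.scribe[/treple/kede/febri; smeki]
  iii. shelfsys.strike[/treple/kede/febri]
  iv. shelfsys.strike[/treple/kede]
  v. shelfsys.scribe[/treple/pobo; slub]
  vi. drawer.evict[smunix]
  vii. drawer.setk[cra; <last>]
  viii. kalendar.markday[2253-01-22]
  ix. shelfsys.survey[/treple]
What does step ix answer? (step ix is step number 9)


Do: shelfsys.newfold[/treple/kede]
See: ok
Do: shelfsys.scribe[/treple/kede/febri; smeki]
See: created
Do: shelfsys.strike[/treple/kede/febri]
See: ok
Do: shelfsys.strike[/treple/kede]
See: ok
Do: shelfsys.scribe[/treple/pobo; slub]
See: created
Do: drawer.evict[smunix]
See: -718
Do: drawer.setk[cra; <last>]
See: nil
Do: kalendar.markday[2253-01-22]
See: 2253-01-22
Do: shelfsys.survey[/treple]
See: [pobo]

Answer: [pobo]


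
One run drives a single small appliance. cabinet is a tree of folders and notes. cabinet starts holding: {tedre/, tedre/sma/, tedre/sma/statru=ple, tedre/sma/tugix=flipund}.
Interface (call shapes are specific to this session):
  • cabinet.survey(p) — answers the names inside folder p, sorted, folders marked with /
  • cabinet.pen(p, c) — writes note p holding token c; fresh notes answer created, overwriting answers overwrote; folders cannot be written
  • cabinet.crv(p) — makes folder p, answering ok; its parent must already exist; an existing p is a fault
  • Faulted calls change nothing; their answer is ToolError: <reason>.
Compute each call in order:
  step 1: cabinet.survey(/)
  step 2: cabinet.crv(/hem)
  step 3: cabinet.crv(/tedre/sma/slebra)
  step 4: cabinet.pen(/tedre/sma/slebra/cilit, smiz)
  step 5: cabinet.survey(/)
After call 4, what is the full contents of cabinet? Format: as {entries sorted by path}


Then cabinet.survey on p='/', — result: [tedre/].
I call cabinet.crv on p='/hem', and see ok.
Using cabinet.crv on p='/tedre/sma/slebra', which returns ok.
Invoking cabinet.pen on p='/tedre/sma/slebra/cilit', c='smiz', yielding created.
I call cabinet.survey on p='/', → [hem/, tedre/].

Answer: {hem/, tedre/, tedre/sma/, tedre/sma/slebra/, tedre/sma/slebra/cilit=smiz, tedre/sma/statru=ple, tedre/sma/tugix=flipund}


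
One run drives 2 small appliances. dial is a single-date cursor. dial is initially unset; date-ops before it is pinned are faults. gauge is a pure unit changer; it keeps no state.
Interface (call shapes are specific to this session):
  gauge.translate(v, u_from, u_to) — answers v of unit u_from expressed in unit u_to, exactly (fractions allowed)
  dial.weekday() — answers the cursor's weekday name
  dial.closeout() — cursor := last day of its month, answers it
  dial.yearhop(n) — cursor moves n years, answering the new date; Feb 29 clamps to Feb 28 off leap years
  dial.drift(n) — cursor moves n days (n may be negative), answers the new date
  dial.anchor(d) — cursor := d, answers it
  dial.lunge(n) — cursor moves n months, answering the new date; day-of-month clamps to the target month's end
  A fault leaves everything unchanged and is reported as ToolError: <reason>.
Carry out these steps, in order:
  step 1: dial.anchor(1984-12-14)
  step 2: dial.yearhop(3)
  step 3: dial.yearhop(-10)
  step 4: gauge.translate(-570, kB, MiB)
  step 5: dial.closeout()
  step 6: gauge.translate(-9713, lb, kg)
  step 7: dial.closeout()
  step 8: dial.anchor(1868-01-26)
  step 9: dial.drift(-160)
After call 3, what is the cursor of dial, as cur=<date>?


==> dial.anchor(1984-12-14)
<== 1984-12-14
==> dial.yearhop(3)
<== 1987-12-14
==> dial.yearhop(-10)
<== 1977-12-14
==> gauge.translate(-570, kB, MiB)
<== -35625/65536
==> dial.closeout()
<== 1977-12-31
==> gauge.translate(-9713, lb, kg)
<== -440574268981/100000000
==> dial.closeout()
<== 1977-12-31
==> dial.anchor(1868-01-26)
<== 1868-01-26
==> dial.drift(-160)
<== 1867-08-19

Answer: cur=1977-12-14


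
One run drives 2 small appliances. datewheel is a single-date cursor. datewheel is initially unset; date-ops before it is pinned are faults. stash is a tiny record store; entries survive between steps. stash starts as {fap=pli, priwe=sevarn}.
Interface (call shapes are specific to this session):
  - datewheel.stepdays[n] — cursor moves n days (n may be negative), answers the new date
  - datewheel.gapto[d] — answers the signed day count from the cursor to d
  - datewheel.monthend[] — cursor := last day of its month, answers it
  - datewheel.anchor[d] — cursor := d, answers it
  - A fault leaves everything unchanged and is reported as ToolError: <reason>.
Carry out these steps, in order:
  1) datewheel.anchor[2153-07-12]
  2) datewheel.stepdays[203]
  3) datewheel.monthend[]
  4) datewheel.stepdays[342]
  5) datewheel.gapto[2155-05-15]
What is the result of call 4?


Answer: 2155-01-08

Derivation:
-- datewheel.anchor(d='2153-07-12') == 2153-07-12
-- datewheel.stepdays(n='203') == 2154-01-31
-- datewheel.monthend() == 2154-01-31
-- datewheel.stepdays(n='342') == 2155-01-08
-- datewheel.gapto(d='2155-05-15') == 127


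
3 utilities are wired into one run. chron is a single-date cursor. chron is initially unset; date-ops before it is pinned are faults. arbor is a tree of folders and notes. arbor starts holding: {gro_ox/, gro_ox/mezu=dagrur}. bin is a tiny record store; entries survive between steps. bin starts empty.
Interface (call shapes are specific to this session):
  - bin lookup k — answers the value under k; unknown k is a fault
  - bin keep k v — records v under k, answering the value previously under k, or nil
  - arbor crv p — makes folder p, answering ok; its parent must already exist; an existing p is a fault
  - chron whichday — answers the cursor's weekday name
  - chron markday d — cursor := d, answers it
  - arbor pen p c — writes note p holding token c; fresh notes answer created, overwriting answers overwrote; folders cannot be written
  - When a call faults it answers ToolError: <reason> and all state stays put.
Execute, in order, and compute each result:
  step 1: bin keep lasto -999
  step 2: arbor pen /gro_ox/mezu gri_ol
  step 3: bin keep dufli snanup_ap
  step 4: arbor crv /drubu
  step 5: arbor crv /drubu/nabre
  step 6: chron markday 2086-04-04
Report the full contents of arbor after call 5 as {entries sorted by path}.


Answer: {drubu/, drubu/nabre/, gro_ox/, gro_ox/mezu=gri_ol}

Derivation:
// 1. bin keep(k=lasto, v=-999) -> nil
// 2. arbor pen(p=/gro_ox/mezu, c=gri_ol) -> overwrote
// 3. bin keep(k=dufli, v=snanup_ap) -> nil
// 4. arbor crv(p=/drubu) -> ok
// 5. arbor crv(p=/drubu/nabre) -> ok
// 6. chron markday(d=2086-04-04) -> 2086-04-04


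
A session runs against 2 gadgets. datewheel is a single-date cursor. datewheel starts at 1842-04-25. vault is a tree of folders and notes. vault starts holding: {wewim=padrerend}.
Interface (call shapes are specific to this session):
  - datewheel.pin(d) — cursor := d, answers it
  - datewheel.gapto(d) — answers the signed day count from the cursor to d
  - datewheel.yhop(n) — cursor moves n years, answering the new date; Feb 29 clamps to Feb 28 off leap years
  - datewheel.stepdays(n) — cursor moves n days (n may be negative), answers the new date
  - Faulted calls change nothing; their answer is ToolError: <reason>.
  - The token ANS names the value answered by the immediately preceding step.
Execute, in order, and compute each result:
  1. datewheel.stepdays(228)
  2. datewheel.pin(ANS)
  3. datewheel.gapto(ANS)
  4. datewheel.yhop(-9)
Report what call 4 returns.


Step: stepdays[n=228]
Result: 1842-12-09
Step: pin[d=ANS]
Result: 1842-12-09
Step: gapto[d=ANS]
Result: 0
Step: yhop[n=-9]
Result: 1833-12-09

Answer: 1833-12-09


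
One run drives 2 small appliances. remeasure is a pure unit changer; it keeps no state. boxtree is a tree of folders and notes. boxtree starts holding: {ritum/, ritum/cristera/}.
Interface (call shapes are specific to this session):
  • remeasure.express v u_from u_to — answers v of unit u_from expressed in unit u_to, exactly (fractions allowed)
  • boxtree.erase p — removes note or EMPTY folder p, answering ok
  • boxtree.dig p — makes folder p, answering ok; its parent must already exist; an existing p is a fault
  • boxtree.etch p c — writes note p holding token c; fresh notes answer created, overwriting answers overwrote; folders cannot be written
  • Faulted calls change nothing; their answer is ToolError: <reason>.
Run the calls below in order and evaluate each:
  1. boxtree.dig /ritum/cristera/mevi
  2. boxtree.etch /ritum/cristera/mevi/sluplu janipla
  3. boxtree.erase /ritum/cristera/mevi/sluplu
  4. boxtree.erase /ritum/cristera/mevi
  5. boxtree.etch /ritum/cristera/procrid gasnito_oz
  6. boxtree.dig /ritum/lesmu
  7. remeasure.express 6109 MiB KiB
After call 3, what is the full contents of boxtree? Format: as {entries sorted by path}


Do: boxtree.dig[p: /ritum/cristera/mevi]
See: ok
Do: boxtree.etch[p: /ritum/cristera/mevi/sluplu; c: janipla]
See: created
Do: boxtree.erase[p: /ritum/cristera/mevi/sluplu]
See: ok
Do: boxtree.erase[p: /ritum/cristera/mevi]
See: ok
Do: boxtree.etch[p: /ritum/cristera/procrid; c: gasnito_oz]
See: created
Do: boxtree.dig[p: /ritum/lesmu]
See: ok
Do: remeasure.express[v: 6109; u_from: MiB; u_to: KiB]
See: 6255616

Answer: {ritum/, ritum/cristera/, ritum/cristera/mevi/}


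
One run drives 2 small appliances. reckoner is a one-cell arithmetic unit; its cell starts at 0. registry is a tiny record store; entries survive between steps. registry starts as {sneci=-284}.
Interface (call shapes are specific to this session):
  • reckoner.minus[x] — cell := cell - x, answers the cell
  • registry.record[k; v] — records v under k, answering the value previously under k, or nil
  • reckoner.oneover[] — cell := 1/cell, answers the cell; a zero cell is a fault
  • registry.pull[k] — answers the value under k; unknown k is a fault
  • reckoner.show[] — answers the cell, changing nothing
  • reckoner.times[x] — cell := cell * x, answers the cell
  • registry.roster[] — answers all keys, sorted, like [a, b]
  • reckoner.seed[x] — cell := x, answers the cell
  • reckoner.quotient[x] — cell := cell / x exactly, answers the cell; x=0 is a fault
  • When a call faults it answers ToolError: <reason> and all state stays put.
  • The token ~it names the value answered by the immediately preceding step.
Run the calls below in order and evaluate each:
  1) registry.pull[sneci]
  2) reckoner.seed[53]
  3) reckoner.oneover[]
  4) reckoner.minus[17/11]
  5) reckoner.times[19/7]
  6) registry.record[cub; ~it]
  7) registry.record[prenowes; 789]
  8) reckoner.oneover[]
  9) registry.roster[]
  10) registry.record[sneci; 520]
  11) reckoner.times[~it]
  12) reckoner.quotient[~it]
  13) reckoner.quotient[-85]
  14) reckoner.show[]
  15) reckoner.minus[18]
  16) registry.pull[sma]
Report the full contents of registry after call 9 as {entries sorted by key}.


Answer: {cub=-16910/4081, prenowes=789, sneci=-284}

Derivation:
% registry.pull sneci
= -284
% reckoner.seed 53
= 53
% reckoner.oneover
= 1/53
% reckoner.minus 17/11
= -890/583
% reckoner.times 19/7
= -16910/4081
% registry.record cub ~it
= nil
% registry.record prenowes 789
= nil
% reckoner.oneover
= -4081/16910
% registry.roster
= [cub, prenowes, sneci]
% registry.record sneci 520
= -284
% reckoner.times ~it
= 579502/8455
% reckoner.quotient ~it
= 1
% reckoner.quotient -85
= -1/85
% reckoner.show
= -1/85
% reckoner.minus 18
= -1531/85
% registry.pull sma
= ToolError: no such key sma


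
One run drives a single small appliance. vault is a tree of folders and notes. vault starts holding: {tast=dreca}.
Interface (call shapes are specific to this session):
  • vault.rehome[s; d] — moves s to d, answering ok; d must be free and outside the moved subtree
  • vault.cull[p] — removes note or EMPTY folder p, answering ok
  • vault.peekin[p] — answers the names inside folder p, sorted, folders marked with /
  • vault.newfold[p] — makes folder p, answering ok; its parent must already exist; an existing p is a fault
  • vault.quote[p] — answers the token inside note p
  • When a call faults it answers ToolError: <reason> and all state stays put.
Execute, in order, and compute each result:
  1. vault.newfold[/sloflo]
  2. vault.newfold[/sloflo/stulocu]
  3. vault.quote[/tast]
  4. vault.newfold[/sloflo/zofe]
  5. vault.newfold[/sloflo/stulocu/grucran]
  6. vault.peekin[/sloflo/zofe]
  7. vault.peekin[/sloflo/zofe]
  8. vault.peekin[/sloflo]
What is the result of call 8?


$ vault.newfold p=/sloflo
= ok
$ vault.newfold p=/sloflo/stulocu
= ok
$ vault.quote p=/tast
= dreca
$ vault.newfold p=/sloflo/zofe
= ok
$ vault.newfold p=/sloflo/stulocu/grucran
= ok
$ vault.peekin p=/sloflo/zofe
= []
$ vault.peekin p=/sloflo/zofe
= []
$ vault.peekin p=/sloflo
= [stulocu/, zofe/]

Answer: [stulocu/, zofe/]


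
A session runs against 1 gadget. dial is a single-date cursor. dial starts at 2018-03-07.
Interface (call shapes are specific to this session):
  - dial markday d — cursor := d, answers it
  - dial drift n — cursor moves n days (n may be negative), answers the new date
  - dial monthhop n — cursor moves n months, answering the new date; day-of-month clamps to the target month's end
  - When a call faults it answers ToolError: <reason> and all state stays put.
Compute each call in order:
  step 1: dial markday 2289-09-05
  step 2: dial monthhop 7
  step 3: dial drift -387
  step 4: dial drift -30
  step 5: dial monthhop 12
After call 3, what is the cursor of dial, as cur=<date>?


% 1. dial markday(d→2289-09-05) -> 2289-09-05
% 2. dial monthhop(n→7) -> 2290-04-05
% 3. dial drift(n→-387) -> 2289-03-14
% 4. dial drift(n→-30) -> 2289-02-12
% 5. dial monthhop(n→12) -> 2290-02-12

Answer: cur=2289-03-14


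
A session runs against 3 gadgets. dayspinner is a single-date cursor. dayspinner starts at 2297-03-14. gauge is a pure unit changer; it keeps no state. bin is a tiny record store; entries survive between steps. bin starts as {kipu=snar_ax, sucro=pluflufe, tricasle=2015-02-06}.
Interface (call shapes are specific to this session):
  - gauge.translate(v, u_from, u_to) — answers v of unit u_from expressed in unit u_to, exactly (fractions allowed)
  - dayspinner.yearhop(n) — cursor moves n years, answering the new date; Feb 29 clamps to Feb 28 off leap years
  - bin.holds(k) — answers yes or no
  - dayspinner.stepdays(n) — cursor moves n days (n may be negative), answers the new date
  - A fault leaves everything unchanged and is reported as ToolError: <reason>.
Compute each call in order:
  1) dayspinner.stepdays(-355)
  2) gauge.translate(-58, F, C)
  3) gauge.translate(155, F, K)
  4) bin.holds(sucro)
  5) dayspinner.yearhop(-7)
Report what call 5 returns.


[in] stepdays n→-355
  2296-03-24
[in] translate v→-58 u_from→F u_to→C
  -50
[in] translate v→155 u_from→F u_to→K
  20489/60
[in] holds k→sucro
  yes
[in] yearhop n→-7
  2289-03-24

Answer: 2289-03-24
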